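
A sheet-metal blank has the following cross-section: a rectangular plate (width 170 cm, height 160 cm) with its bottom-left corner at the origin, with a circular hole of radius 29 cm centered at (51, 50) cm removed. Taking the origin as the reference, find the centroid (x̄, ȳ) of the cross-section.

plate: A = 170 × 160 = 27200.00, centroid at (85.00, 80.00).
hole: A = −π·29² = -2642.08, centroid at (51.00, 50.00).
ΣA = 24557.92 cm²
ΣAx̄ = (27200.00)(85.00) + (-2642.08)(51.00) = 2177253.95 cm³
ΣAȳ = (27200.00)(80.00) + (-2642.08)(50.00) = 2043896.03 cm³
x̄ = 2177253.95 / 24557.92 = 88.66 cm
ȳ = 2043896.03 / 24557.92 = 83.23 cm

x̄ = 88.66 cm, ȳ = 83.23 cm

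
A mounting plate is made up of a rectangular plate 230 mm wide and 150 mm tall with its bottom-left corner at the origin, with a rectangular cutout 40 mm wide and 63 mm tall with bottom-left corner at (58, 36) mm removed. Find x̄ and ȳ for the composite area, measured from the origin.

plate: A = 230 × 150 = 34500.00, centroid at (115.00, 75.00).
hole: A = −(40 × 63) = -2520.00, centroid at (78.00, 67.50).
ΣA = 31980.00 mm², ΣAx̄ = 3770940.00 mm³, ΣAȳ = 2417400.00 mm³.
x̄ = 3770940.00/31980.00 = 117.92 mm; ȳ = 2417400.00/31980.00 = 75.59 mm.

x̄ = 117.92 mm, ȳ = 75.59 mm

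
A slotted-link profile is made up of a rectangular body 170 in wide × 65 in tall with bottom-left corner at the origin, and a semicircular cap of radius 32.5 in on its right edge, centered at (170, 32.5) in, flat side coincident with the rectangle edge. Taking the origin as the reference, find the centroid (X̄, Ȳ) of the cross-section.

rectangular body: A = 170 × 65 = 11050.00, centroid at (85.00, 32.50).
semicircular end: A = ½π·32.5² = 1659.15, centroid at (183.79, 32.50).
ΣA = 12709.15 in²
ΣAX̄ = (11050.00)(85.00) + (1659.15)(183.79) = 1244191.53 in³
ΣAȲ = (11050.00)(32.50) + (1659.15)(32.50) = 413047.49 in³
X̄ = 1244191.53 / 12709.15 = 97.90 in
Ȳ = 413047.49 / 12709.15 = 32.50 in

X̄ = 97.90 in, Ȳ = 32.50 in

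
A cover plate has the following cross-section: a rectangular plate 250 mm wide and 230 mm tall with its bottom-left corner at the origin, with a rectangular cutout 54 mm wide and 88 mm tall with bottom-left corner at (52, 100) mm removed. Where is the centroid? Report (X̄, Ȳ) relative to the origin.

plate: A = 250 × 230 = 57500.00, centroid at (125.00, 115.00).
hole: A = −(54 × 88) = -4752.00, centroid at (79.00, 144.00).
ΣA = 52748.00 mm²
ΣAX̄ = (57500.00)(125.00) + (-4752.00)(79.00) = 6812092.00 mm³
ΣAȲ = (57500.00)(115.00) + (-4752.00)(144.00) = 5928212.00 mm³
X̄ = 6812092.00 / 52748.00 = 129.14 mm
Ȳ = 5928212.00 / 52748.00 = 112.39 mm

X̄ = 129.14 mm, Ȳ = 112.39 mm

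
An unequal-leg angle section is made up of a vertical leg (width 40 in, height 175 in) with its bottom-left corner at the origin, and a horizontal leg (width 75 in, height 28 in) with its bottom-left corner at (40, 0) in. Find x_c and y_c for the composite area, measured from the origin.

x_c = 33.27 in, y_c = 70.54 in

vertical leg: A = 40 × 175 = 7000.00, centroid at (20.00, 87.50).
horizontal leg: A = 75 × 28 = 2100.00, centroid at (77.50, 14.00).
ΣA = 9100.00 in²
ΣAx_c = (7000.00)(20.00) + (2100.00)(77.50) = 302750.00 in³
ΣAy_c = (7000.00)(87.50) + (2100.00)(14.00) = 641900.00 in³
x_c = 302750.00 / 9100.00 = 33.27 in
y_c = 641900.00 / 9100.00 = 70.54 in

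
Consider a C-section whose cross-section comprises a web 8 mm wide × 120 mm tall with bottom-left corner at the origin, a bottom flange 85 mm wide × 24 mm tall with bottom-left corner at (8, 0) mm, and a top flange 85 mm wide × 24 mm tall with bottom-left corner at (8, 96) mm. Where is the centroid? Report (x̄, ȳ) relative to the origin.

web: A = 8 × 120 = 960.00, centroid at (4.00, 60.00).
bottom flange: A = 85 × 24 = 2040.00, centroid at (50.50, 12.00).
top flange: A = 85 × 24 = 2040.00, centroid at (50.50, 108.00).
ΣA = 5040.00 mm², ΣAx̄ = 209880.00 mm³, ΣAȳ = 302400.00 mm³.
x̄ = 209880.00/5040.00 = 41.64 mm; ȳ = 302400.00/5040.00 = 60.00 mm.

x̄ = 41.64 mm, ȳ = 60.00 mm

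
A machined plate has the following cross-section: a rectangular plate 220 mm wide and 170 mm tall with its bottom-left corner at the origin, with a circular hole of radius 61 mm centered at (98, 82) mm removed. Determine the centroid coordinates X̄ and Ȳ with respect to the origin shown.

plate: A = 220 × 170 = 37400.00, centroid at (110.00, 85.00).
hole: A = −π·61² = -11689.87, centroid at (98.00, 82.00).
ΣA = 25710.13 mm²
ΣAX̄ = (37400.00)(110.00) + (-11689.87)(98.00) = 2968393.11 mm³
ΣAȲ = (37400.00)(85.00) + (-11689.87)(82.00) = 2220430.97 mm³
X̄ = 2968393.11 / 25710.13 = 115.46 mm
Ȳ = 2220430.97 / 25710.13 = 86.36 mm

X̄ = 115.46 mm, Ȳ = 86.36 mm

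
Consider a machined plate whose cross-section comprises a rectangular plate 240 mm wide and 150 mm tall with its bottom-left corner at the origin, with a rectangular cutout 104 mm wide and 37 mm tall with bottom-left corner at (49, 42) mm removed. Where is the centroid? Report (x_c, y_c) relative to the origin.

plate: A = 240 × 150 = 36000.00, centroid at (120.00, 75.00).
hole: A = −(104 × 37) = -3848.00, centroid at (101.00, 60.50).
ΣA = 32152.00 mm², ΣAx_c = 3931352.00 mm³, ΣAy_c = 2467196.00 mm³.
x_c = 3931352.00/32152.00 = 122.27 mm; y_c = 2467196.00/32152.00 = 76.74 mm.

x_c = 122.27 mm, y_c = 76.74 mm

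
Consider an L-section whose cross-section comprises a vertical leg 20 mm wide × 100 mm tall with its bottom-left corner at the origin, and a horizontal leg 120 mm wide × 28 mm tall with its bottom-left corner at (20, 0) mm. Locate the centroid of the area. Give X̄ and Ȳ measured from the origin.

X̄ = 53.88 mm, Ȳ = 27.43 mm

vertical leg: A = 20 × 100 = 2000.00, centroid at (10.00, 50.00).
horizontal leg: A = 120 × 28 = 3360.00, centroid at (80.00, 14.00).
ΣA = 5360.00 mm²
ΣAX̄ = (2000.00)(10.00) + (3360.00)(80.00) = 288800.00 mm³
ΣAȲ = (2000.00)(50.00) + (3360.00)(14.00) = 147040.00 mm³
X̄ = 288800.00 / 5360.00 = 53.88 mm
Ȳ = 147040.00 / 5360.00 = 27.43 mm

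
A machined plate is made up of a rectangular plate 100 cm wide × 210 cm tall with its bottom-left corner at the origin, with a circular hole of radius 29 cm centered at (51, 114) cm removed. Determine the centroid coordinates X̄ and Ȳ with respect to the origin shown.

X̄ = 49.86 cm, Ȳ = 103.70 cm

Part | A | x̄ᵢ | ȳᵢ | A·x̄ᵢ | A·ȳᵢ
plate | 21000.00 | 50.00 | 105.00 | 1050000.00 | 2205000.00
hole | -2642.08 | 51.00 | 114.00 | -134746.05 | -301197.05
Σ | 18357.92 |  |  | 915253.95 | 1903802.95
X̄ = 915253.95 / 18357.92 = 49.86 cm
Ȳ = 1903802.95 / 18357.92 = 103.70 cm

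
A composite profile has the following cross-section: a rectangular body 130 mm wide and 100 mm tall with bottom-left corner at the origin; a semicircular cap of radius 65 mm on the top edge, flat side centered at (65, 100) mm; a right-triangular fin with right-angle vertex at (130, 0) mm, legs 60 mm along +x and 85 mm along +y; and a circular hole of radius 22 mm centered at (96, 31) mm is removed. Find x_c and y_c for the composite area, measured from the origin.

x_c = 73.21 mm, y_c = 73.64 mm

Part | A | x̄ᵢ | ȳᵢ | A·x̄ᵢ | A·ȳᵢ
rectangular body | 13000.00 | 65.00 | 50.00 | 845000.00 | 650000.00
semicircular top | 6636.61 | 65.00 | 127.59 | 431379.94 | 846744.78
triangular fin | 2550.00 | 150.00 | 28.33 | 382500.00 | 72250.00
hole | -1520.53 | 96.00 | 31.00 | -145970.96 | -47136.46
Σ | 20666.08 |  |  | 1512908.98 | 1521858.33
x_c = 1512908.98 / 20666.08 = 73.21 mm
y_c = 1521858.33 / 20666.08 = 73.64 mm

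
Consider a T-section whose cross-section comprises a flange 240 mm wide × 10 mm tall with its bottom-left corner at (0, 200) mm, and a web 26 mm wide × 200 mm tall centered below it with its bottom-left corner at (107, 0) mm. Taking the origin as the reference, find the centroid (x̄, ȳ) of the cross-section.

web: A = 26 × 200 = 5200.00, centroid at (120.00, 100.00).
flange: A = 240 × 10 = 2400.00, centroid at (120.00, 205.00).
ΣA = 7600.00 mm²
ΣAx̄ = (5200.00)(120.00) + (2400.00)(120.00) = 912000.00 mm³
ΣAȳ = (5200.00)(100.00) + (2400.00)(205.00) = 1012000.00 mm³
x̄ = 912000.00 / 7600.00 = 120.00 mm
ȳ = 1012000.00 / 7600.00 = 133.16 mm

x̄ = 120.00 mm, ȳ = 133.16 mm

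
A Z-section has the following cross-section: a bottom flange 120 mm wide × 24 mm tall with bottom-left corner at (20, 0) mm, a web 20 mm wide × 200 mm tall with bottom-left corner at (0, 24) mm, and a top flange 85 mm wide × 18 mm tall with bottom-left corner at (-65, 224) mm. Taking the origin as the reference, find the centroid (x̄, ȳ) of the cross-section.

x̄ = 28.06 mm, ȳ = 105.48 mm

Part | A | x̄ᵢ | ȳᵢ | A·x̄ᵢ | A·ȳᵢ
bottom flange | 2880.00 | 80.00 | 12.00 | 230400.00 | 34560.00
web | 4000.00 | 10.00 | 124.00 | 40000.00 | 496000.00
top flange | 1530.00 | -22.50 | 233.00 | -34425.00 | 356490.00
Σ | 8410.00 |  |  | 235975.00 | 887050.00
x̄ = 235975.00 / 8410.00 = 28.06 mm
ȳ = 887050.00 / 8410.00 = 105.48 mm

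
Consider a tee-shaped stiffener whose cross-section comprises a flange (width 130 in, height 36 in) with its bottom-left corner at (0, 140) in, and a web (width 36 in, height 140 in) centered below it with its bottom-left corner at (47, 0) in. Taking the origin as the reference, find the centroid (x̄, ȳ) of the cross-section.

x̄ = 65.00 in, ȳ = 112.37 in

web: A = 36 × 140 = 5040.00, centroid at (65.00, 70.00).
flange: A = 130 × 36 = 4680.00, centroid at (65.00, 158.00).
ΣA = 9720.00 in², ΣAx̄ = 631800.00 in³, ΣAȳ = 1092240.00 in³.
x̄ = 631800.00/9720.00 = 65.00 in; ȳ = 1092240.00/9720.00 = 112.37 in.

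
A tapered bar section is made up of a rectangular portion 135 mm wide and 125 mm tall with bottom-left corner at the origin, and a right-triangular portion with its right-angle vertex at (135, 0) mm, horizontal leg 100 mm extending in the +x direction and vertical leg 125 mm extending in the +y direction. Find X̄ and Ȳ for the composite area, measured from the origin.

rectangular portion: A = 135 × 125 = 16875.00, centroid at (67.50, 62.50).
triangular portion: A = ½·100·125 = 6250.00, centroid at (168.33, 41.67).
ΣA = 23125.00 mm², ΣAX̄ = 2191145.83 mm³, ΣAȲ = 1315104.17 mm³.
X̄ = 2191145.83/23125.00 = 94.75 mm; Ȳ = 1315104.17/23125.00 = 56.87 mm.

X̄ = 94.75 mm, Ȳ = 56.87 mm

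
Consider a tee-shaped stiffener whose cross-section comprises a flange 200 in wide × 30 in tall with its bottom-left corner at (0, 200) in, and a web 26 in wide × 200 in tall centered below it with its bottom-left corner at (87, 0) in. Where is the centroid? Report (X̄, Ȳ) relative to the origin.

X̄ = 100.00 in, Ȳ = 161.61 in

web: A = 26 × 200 = 5200.00, centroid at (100.00, 100.00).
flange: A = 200 × 30 = 6000.00, centroid at (100.00, 215.00).
ΣA = 11200.00 in²
ΣAX̄ = (5200.00)(100.00) + (6000.00)(100.00) = 1120000.00 in³
ΣAȲ = (5200.00)(100.00) + (6000.00)(215.00) = 1810000.00 in³
X̄ = 1120000.00 / 11200.00 = 100.00 in
Ȳ = 1810000.00 / 11200.00 = 161.61 in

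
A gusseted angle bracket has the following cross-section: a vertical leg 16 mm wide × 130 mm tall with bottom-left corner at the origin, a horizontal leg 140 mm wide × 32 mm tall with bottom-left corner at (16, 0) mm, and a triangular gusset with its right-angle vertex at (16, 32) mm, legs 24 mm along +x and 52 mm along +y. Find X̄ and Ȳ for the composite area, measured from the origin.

X̄ = 58.03 mm, Ȳ = 33.08 mm

Part | A | x̄ᵢ | ȳᵢ | A·x̄ᵢ | A·ȳᵢ
vertical leg | 2080.00 | 8.00 | 65.00 | 16640.00 | 135200.00
horizontal leg | 4480.00 | 86.00 | 16.00 | 385280.00 | 71680.00
gusset | 624.00 | 24.00 | 49.33 | 14976.00 | 30784.00
Σ | 7184.00 |  |  | 416896.00 | 237664.00
X̄ = 416896.00 / 7184.00 = 58.03 mm
Ȳ = 237664.00 / 7184.00 = 33.08 mm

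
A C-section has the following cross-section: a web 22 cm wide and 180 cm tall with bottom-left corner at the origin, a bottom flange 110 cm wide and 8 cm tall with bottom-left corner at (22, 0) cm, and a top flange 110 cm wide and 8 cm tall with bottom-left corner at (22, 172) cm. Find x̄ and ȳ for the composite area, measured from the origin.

x̄ = 31.31 cm, ȳ = 90.00 cm

web: A = 22 × 180 = 3960.00, centroid at (11.00, 90.00).
bottom flange: A = 110 × 8 = 880.00, centroid at (77.00, 4.00).
top flange: A = 110 × 8 = 880.00, centroid at (77.00, 176.00).
ΣA = 5720.00 cm²
ΣAx̄ = (3960.00)(11.00) + (880.00)(77.00) + (880.00)(77.00) = 179080.00 cm³
ΣAȳ = (3960.00)(90.00) + (880.00)(4.00) + (880.00)(176.00) = 514800.00 cm³
x̄ = 179080.00 / 5720.00 = 31.31 cm
ȳ = 514800.00 / 5720.00 = 90.00 cm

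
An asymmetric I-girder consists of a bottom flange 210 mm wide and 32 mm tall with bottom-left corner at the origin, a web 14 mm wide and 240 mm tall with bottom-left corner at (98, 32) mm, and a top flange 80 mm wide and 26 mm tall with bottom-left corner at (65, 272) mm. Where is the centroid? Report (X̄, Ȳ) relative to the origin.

Part | A | x̄ᵢ | ȳᵢ | A·x̄ᵢ | A·ȳᵢ
bottom flange | 6720.00 | 105.00 | 16.00 | 705600.00 | 107520.00
web | 3360.00 | 105.00 | 152.00 | 352800.00 | 510720.00
top flange | 2080.00 | 105.00 | 285.00 | 218400.00 | 592800.00
Σ | 12160.00 |  |  | 1276800.00 | 1211040.00
X̄ = 1276800.00 / 12160.00 = 105.00 mm
Ȳ = 1211040.00 / 12160.00 = 99.59 mm

X̄ = 105.00 mm, Ȳ = 99.59 mm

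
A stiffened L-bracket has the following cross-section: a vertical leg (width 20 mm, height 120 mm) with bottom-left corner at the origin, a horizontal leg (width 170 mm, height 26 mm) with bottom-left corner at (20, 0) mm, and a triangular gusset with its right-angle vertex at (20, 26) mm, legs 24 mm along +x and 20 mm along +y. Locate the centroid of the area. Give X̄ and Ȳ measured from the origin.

X̄ = 70.09 mm, Ȳ = 29.65 mm

Part | A | x̄ᵢ | ȳᵢ | A·x̄ᵢ | A·ȳᵢ
vertical leg | 2400.00 | 10.00 | 60.00 | 24000.00 | 144000.00
horizontal leg | 4420.00 | 105.00 | 13.00 | 464100.00 | 57460.00
gusset | 240.00 | 28.00 | 32.67 | 6720.00 | 7840.00
Σ | 7060.00 |  |  | 494820.00 | 209300.00
X̄ = 494820.00 / 7060.00 = 70.09 mm
Ȳ = 209300.00 / 7060.00 = 29.65 mm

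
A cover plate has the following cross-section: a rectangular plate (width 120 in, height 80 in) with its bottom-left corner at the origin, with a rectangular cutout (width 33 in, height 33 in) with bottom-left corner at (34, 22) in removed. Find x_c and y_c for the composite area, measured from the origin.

plate: A = 120 × 80 = 9600.00, centroid at (60.00, 40.00).
hole: A = −(33 × 33) = -1089.00, centroid at (50.50, 38.50).
ΣA = 8511.00 in²
ΣAx_c = (9600.00)(60.00) + (-1089.00)(50.50) = 521005.50 in³
ΣAy_c = (9600.00)(40.00) + (-1089.00)(38.50) = 342073.50 in³
x_c = 521005.50 / 8511.00 = 61.22 in
y_c = 342073.50 / 8511.00 = 40.19 in

x_c = 61.22 in, y_c = 40.19 in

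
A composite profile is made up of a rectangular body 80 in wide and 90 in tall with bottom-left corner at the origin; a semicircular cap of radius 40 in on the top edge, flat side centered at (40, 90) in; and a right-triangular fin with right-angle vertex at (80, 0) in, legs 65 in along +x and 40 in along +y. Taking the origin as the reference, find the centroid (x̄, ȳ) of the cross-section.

rectangular body: A = 80 × 90 = 7200.00, centroid at (40.00, 45.00).
semicircular top: A = ½π·40² = 2513.27, centroid at (40.00, 106.98).
triangular fin: A = ½·65·40 = 1300.00, centroid at (101.67, 13.33).
ΣA = 11013.27 in², ΣAx̄ = 520697.63 in³, ΣAȳ = 610194.67 in³.
x̄ = 520697.63/11013.27 = 47.28 in; ȳ = 610194.67/11013.27 = 55.41 in.

x̄ = 47.28 in, ȳ = 55.41 in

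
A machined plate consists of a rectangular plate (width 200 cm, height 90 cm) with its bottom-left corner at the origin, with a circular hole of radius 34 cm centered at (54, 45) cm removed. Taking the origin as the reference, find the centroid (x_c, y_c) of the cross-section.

plate: A = 200 × 90 = 18000.00, centroid at (100.00, 45.00).
hole: A = −π·34² = -3631.68, centroid at (54.00, 45.00).
ΣA = 14368.32 cm², ΣAx_c = 1603889.22 cm³, ΣAy_c = 646574.35 cm³.
x_c = 1603889.22/14368.32 = 111.63 cm; y_c = 646574.35/14368.32 = 45.00 cm.

x_c = 111.63 cm, y_c = 45.00 cm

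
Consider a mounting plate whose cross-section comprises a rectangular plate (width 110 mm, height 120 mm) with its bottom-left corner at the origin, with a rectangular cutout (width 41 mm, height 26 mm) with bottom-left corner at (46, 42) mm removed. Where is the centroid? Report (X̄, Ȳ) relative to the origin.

X̄ = 53.99 mm, Ȳ = 60.44 mm

plate: A = 110 × 120 = 13200.00, centroid at (55.00, 60.00).
hole: A = −(41 × 26) = -1066.00, centroid at (66.50, 55.00).
ΣA = 12134.00 mm², ΣAX̄ = 655111.00 mm³, ΣAȲ = 733370.00 mm³.
X̄ = 655111.00/12134.00 = 53.99 mm; Ȳ = 733370.00/12134.00 = 60.44 mm.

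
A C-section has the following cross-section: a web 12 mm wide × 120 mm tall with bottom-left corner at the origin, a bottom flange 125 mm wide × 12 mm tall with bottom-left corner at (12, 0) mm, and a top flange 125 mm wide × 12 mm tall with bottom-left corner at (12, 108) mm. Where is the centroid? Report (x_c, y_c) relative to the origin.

Part | A | x̄ᵢ | ȳᵢ | A·x̄ᵢ | A·ȳᵢ
web | 1440.00 | 6.00 | 60.00 | 8640.00 | 86400.00
bottom flange | 1500.00 | 74.50 | 6.00 | 111750.00 | 9000.00
top flange | 1500.00 | 74.50 | 114.00 | 111750.00 | 171000.00
Σ | 4440.00 |  |  | 232140.00 | 266400.00
x_c = 232140.00 / 4440.00 = 52.28 mm
y_c = 266400.00 / 4440.00 = 60.00 mm

x_c = 52.28 mm, y_c = 60.00 mm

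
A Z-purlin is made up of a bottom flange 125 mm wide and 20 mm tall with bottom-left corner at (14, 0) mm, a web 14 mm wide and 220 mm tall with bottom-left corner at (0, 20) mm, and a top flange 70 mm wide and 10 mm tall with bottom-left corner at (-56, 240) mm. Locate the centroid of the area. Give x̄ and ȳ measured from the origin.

bottom flange: A = 125 × 20 = 2500.00, centroid at (76.50, 10.00).
web: A = 14 × 220 = 3080.00, centroid at (7.00, 130.00).
top flange: A = 70 × 10 = 700.00, centroid at (-21.00, 245.00).
ΣA = 6280.00 mm², ΣAx̄ = 198110.00 mm³, ΣAȳ = 596900.00 mm³.
x̄ = 198110.00/6280.00 = 31.55 mm; ȳ = 596900.00/6280.00 = 95.05 mm.

x̄ = 31.55 mm, ȳ = 95.05 mm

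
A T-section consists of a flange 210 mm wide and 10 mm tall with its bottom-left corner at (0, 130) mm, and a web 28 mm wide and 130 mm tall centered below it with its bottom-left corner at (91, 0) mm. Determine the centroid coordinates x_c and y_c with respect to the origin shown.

x_c = 105.00 mm, y_c = 90.61 mm

Part | A | x̄ᵢ | ȳᵢ | A·x̄ᵢ | A·ȳᵢ
web | 3640.00 | 105.00 | 65.00 | 382200.00 | 236600.00
flange | 2100.00 | 105.00 | 135.00 | 220500.00 | 283500.00
Σ | 5740.00 |  |  | 602700.00 | 520100.00
x_c = 602700.00 / 5740.00 = 105.00 mm
y_c = 520100.00 / 5740.00 = 90.61 mm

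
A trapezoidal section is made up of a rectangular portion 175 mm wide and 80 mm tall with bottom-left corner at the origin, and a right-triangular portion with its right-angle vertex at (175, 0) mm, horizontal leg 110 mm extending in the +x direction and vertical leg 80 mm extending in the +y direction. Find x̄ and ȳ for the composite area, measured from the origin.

rectangular portion: A = 175 × 80 = 14000.00, centroid at (87.50, 40.00).
triangular portion: A = ½·110·80 = 4400.00, centroid at (211.67, 26.67).
ΣA = 18400.00 mm²
ΣAx̄ = (14000.00)(87.50) + (4400.00)(211.67) = 2156333.33 mm³
ΣAȳ = (14000.00)(40.00) + (4400.00)(26.67) = 677333.33 mm³
x̄ = 2156333.33 / 18400.00 = 117.19 mm
ȳ = 677333.33 / 18400.00 = 36.81 mm

x̄ = 117.19 mm, ȳ = 36.81 mm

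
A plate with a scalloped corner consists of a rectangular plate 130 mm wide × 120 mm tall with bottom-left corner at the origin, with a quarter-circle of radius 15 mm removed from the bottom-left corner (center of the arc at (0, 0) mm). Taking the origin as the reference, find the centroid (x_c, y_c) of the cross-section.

x_c = 65.67 mm, y_c = 60.61 mm

Part | A | x̄ᵢ | ȳᵢ | A·x̄ᵢ | A·ȳᵢ
plate | 15600.00 | 65.00 | 60.00 | 1014000.00 | 936000.00
removed quarter-circle | -176.71 | 6.37 | 6.37 | -1125.00 | -1125.00
Σ | 15423.29 |  |  | 1012875.00 | 934875.00
x_c = 1012875.00 / 15423.29 = 65.67 mm
y_c = 934875.00 / 15423.29 = 60.61 mm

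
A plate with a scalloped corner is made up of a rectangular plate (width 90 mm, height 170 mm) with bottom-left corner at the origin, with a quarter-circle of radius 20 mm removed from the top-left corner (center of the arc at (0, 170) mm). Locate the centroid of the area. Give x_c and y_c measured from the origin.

plate: A = 90 × 170 = 15300.00, centroid at (45.00, 85.00).
removed quarter-circle: A = −¼π·20² = -314.16, centroid at (8.49, 161.51).
ΣA = 14985.84 mm²
ΣAx_c = (15300.00)(45.00) + (-314.16)(8.49) = 685833.33 mm³
ΣAy_c = (15300.00)(85.00) + (-314.16)(161.51) = 1249759.59 mm³
x_c = 685833.33 / 14985.84 = 45.77 mm
y_c = 1249759.59 / 14985.84 = 83.40 mm

x_c = 45.77 mm, y_c = 83.40 mm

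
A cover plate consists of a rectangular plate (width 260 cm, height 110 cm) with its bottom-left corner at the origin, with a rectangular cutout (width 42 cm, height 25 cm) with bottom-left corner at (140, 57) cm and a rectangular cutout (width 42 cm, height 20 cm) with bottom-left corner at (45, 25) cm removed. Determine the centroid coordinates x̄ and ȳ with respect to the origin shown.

plate: A = 260 × 110 = 28600.00, centroid at (130.00, 55.00).
hole 1: A = −(42 × 25) = -1050.00, centroid at (161.00, 69.50).
hole 2: A = −(42 × 20) = -840.00, centroid at (66.00, 35.00).
ΣA = 26710.00 cm²
ΣAx̄ = (28600.00)(130.00) + (-1050.00)(161.00) + (-840.00)(66.00) = 3493510.00 cm³
ΣAȳ = (28600.00)(55.00) + (-1050.00)(69.50) + (-840.00)(35.00) = 1470625.00 cm³
x̄ = 3493510.00 / 26710.00 = 130.79 cm
ȳ = 1470625.00 / 26710.00 = 55.06 cm

x̄ = 130.79 cm, ȳ = 55.06 cm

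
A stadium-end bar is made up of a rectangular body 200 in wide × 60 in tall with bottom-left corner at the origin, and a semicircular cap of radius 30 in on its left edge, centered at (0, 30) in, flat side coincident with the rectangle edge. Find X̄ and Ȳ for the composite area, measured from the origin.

X̄ = 88.12 in, Ȳ = 30.00 in

rectangular body: A = 200 × 60 = 12000.00, centroid at (100.00, 30.00).
semicircular end: A = ½π·30² = 1413.72, centroid at (-12.73, 30.00).
ΣA = 13413.72 in², ΣAX̄ = 1182000.00 in³, ΣAȲ = 402411.50 in³.
X̄ = 1182000.00/13413.72 = 88.12 in; Ȳ = 402411.50/13413.72 = 30.00 in.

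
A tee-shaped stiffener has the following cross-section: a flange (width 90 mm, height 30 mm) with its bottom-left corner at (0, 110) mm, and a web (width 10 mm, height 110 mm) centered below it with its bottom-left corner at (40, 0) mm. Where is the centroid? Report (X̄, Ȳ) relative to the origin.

Part | A | x̄ᵢ | ȳᵢ | A·x̄ᵢ | A·ȳᵢ
web | 1100.00 | 45.00 | 55.00 | 49500.00 | 60500.00
flange | 2700.00 | 45.00 | 125.00 | 121500.00 | 337500.00
Σ | 3800.00 |  |  | 171000.00 | 398000.00
X̄ = 171000.00 / 3800.00 = 45.00 mm
Ȳ = 398000.00 / 3800.00 = 104.74 mm

X̄ = 45.00 mm, Ȳ = 104.74 mm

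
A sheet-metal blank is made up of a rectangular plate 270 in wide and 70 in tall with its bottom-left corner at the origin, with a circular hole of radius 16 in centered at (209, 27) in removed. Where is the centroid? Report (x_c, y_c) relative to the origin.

x_c = 131.71 in, y_c = 35.36 in

plate: A = 270 × 70 = 18900.00, centroid at (135.00, 35.00).
hole: A = −π·16² = -804.25, centroid at (209.00, 27.00).
ΣA = 18095.75 in², ΣAx_c = 2383412.23 in³, ΣAy_c = 639785.31 in³.
x_c = 2383412.23/18095.75 = 131.71 in; y_c = 639785.31/18095.75 = 35.36 in.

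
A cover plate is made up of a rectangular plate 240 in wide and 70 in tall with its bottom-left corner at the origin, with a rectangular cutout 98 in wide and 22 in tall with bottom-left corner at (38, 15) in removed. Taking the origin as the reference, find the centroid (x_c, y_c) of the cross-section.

x_c = 124.86 in, y_c = 36.33 in

plate: A = 240 × 70 = 16800.00, centroid at (120.00, 35.00).
hole: A = −(98 × 22) = -2156.00, centroid at (87.00, 26.00).
ΣA = 14644.00 in²
ΣAx_c = (16800.00)(120.00) + (-2156.00)(87.00) = 1828428.00 in³
ΣAy_c = (16800.00)(35.00) + (-2156.00)(26.00) = 531944.00 in³
x_c = 1828428.00 / 14644.00 = 124.86 in
y_c = 531944.00 / 14644.00 = 36.33 in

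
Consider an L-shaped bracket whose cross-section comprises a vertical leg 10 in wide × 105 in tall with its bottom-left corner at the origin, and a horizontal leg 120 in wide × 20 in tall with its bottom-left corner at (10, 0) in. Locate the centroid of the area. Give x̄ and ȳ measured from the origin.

Part | A | x̄ᵢ | ȳᵢ | A·x̄ᵢ | A·ȳᵢ
vertical leg | 1050.00 | 5.00 | 52.50 | 5250.00 | 55125.00
horizontal leg | 2400.00 | 70.00 | 10.00 | 168000.00 | 24000.00
Σ | 3450.00 |  |  | 173250.00 | 79125.00
x̄ = 173250.00 / 3450.00 = 50.22 in
ȳ = 79125.00 / 3450.00 = 22.93 in

x̄ = 50.22 in, ȳ = 22.93 in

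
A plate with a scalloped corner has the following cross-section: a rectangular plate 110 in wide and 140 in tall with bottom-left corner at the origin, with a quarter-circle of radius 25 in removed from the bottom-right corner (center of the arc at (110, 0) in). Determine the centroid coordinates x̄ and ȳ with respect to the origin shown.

x̄ = 53.54 in, ȳ = 71.96 in

plate: A = 110 × 140 = 15400.00, centroid at (55.00, 70.00).
removed quarter-circle: A = −¼π·25² = -490.87, centroid at (99.39, 10.61).
ΣA = 14909.13 in²
ΣAx̄ = (15400.00)(55.00) + (-490.87)(99.39) = 798212.21 in³
ΣAȳ = (15400.00)(70.00) + (-490.87)(10.61) = 1072791.67 in³
x̄ = 798212.21 / 14909.13 = 53.54 in
ȳ = 1072791.67 / 14909.13 = 71.96 in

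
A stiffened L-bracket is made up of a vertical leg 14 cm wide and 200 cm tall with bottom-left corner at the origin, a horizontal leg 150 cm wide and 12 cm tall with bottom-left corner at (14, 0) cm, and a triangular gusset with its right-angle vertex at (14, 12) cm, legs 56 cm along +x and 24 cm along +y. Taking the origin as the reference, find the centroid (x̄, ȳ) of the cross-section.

x̄ = 38.27 cm, ȳ = 57.71 cm

Part | A | x̄ᵢ | ȳᵢ | A·x̄ᵢ | A·ȳᵢ
vertical leg | 2800.00 | 7.00 | 100.00 | 19600.00 | 280000.00
horizontal leg | 1800.00 | 89.00 | 6.00 | 160200.00 | 10800.00
gusset | 672.00 | 32.67 | 20.00 | 21952.00 | 13440.00
Σ | 5272.00 |  |  | 201752.00 | 304240.00
x̄ = 201752.00 / 5272.00 = 38.27 cm
ȳ = 304240.00 / 5272.00 = 57.71 cm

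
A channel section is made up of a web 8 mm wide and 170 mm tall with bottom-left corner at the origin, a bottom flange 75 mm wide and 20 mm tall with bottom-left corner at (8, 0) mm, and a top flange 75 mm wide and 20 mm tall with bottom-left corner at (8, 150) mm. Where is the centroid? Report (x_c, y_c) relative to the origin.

Part | A | x̄ᵢ | ȳᵢ | A·x̄ᵢ | A·ȳᵢ
web | 1360.00 | 4.00 | 85.00 | 5440.00 | 115600.00
bottom flange | 1500.00 | 45.50 | 10.00 | 68250.00 | 15000.00
top flange | 1500.00 | 45.50 | 160.00 | 68250.00 | 240000.00
Σ | 4360.00 |  |  | 141940.00 | 370600.00
x_c = 141940.00 / 4360.00 = 32.56 mm
y_c = 370600.00 / 4360.00 = 85.00 mm

x_c = 32.56 mm, y_c = 85.00 mm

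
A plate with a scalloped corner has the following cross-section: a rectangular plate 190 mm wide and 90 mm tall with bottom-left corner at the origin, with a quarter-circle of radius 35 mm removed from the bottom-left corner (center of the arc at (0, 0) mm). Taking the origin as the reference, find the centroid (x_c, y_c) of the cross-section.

plate: A = 190 × 90 = 17100.00, centroid at (95.00, 45.00).
removed quarter-circle: A = −¼π·35² = -962.11, centroid at (14.85, 14.85).
ΣA = 16137.89 mm²
ΣAx_c = (17100.00)(95.00) + (-962.11)(14.85) = 1610208.33 mm³
ΣAy_c = (17100.00)(45.00) + (-962.11)(14.85) = 755208.33 mm³
x_c = 1610208.33 / 16137.89 = 99.78 mm
y_c = 755208.33 / 16137.89 = 46.80 mm

x_c = 99.78 mm, y_c = 46.80 mm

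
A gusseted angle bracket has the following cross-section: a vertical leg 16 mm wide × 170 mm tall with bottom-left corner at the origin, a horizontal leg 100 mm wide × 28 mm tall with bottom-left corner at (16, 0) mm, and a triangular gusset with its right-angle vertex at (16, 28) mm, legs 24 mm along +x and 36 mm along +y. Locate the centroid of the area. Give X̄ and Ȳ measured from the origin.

X̄ = 36.45 mm, Ȳ = 48.33 mm

vertical leg: A = 16 × 170 = 2720.00, centroid at (8.00, 85.00).
horizontal leg: A = 100 × 28 = 2800.00, centroid at (66.00, 14.00).
gusset: A = ½·24·36 = 432.00, centroid at (24.00, 40.00).
ΣA = 5952.00 mm²
ΣAX̄ = (2720.00)(8.00) + (2800.00)(66.00) + (432.00)(24.00) = 216928.00 mm³
ΣAȲ = (2720.00)(85.00) + (2800.00)(14.00) + (432.00)(40.00) = 287680.00 mm³
X̄ = 216928.00 / 5952.00 = 36.45 mm
Ȳ = 287680.00 / 5952.00 = 48.33 mm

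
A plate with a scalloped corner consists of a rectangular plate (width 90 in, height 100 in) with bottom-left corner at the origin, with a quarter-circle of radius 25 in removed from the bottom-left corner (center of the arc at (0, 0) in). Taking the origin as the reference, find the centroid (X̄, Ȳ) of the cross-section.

X̄ = 46.98 in, Ȳ = 52.27 in

Part | A | x̄ᵢ | ȳᵢ | A·x̄ᵢ | A·ȳᵢ
plate | 9000.00 | 45.00 | 50.00 | 405000.00 | 450000.00
removed quarter-circle | -490.87 | 10.61 | 10.61 | -5208.33 | -5208.33
Σ | 8509.13 |  |  | 399791.67 | 444791.67
X̄ = 399791.67 / 8509.13 = 46.98 in
Ȳ = 444791.67 / 8509.13 = 52.27 in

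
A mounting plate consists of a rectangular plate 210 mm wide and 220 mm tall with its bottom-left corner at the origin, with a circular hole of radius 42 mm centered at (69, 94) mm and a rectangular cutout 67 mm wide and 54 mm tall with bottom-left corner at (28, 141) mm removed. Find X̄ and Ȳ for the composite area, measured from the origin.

Part | A | x̄ᵢ | ȳᵢ | A·x̄ᵢ | A·ȳᵢ
plate | 46200.00 | 105.00 | 110.00 | 4851000.00 | 5082000.00
hole 1 | -5541.77 | 69.00 | 94.00 | -382382.09 | -520926.33
hole 2 | -3618.00 | 61.50 | 168.00 | -222507.00 | -607824.00
Σ | 37040.23 |  |  | 4246110.91 | 3953249.67
X̄ = 4246110.91 / 37040.23 = 114.64 mm
Ȳ = 3953249.67 / 37040.23 = 106.73 mm

X̄ = 114.64 mm, Ȳ = 106.73 mm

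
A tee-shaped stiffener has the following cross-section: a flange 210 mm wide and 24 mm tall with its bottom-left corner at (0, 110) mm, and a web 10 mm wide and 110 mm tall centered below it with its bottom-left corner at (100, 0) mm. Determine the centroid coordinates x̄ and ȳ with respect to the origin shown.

x̄ = 105.00 mm, ȳ = 110.00 mm

Part | A | x̄ᵢ | ȳᵢ | A·x̄ᵢ | A·ȳᵢ
web | 1100.00 | 105.00 | 55.00 | 115500.00 | 60500.00
flange | 5040.00 | 105.00 | 122.00 | 529200.00 | 614880.00
Σ | 6140.00 |  |  | 644700.00 | 675380.00
x̄ = 644700.00 / 6140.00 = 105.00 mm
ȳ = 675380.00 / 6140.00 = 110.00 mm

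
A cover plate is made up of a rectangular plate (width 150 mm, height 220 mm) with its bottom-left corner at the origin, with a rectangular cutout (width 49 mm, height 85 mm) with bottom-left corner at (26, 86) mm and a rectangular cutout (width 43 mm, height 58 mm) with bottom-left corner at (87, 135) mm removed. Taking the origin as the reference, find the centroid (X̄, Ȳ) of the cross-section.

X̄ = 75.70 mm, Ȳ = 101.96 mm

Part | A | x̄ᵢ | ȳᵢ | A·x̄ᵢ | A·ȳᵢ
plate | 33000.00 | 75.00 | 110.00 | 2475000.00 | 3630000.00
hole 1 | -4165.00 | 50.50 | 128.50 | -210332.50 | -535202.50
hole 2 | -2494.00 | 108.50 | 164.00 | -270599.00 | -409016.00
Σ | 26341.00 |  |  | 1994068.50 | 2685781.50
X̄ = 1994068.50 / 26341.00 = 75.70 mm
Ȳ = 2685781.50 / 26341.00 = 101.96 mm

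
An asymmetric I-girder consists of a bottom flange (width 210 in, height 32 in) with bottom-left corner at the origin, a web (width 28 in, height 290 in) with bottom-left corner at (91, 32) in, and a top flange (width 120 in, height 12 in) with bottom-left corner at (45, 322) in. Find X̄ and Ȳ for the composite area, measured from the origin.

X̄ = 105.00 in, Ȳ = 123.90 in

Part | A | x̄ᵢ | ȳᵢ | A·x̄ᵢ | A·ȳᵢ
bottom flange | 6720.00 | 105.00 | 16.00 | 705600.00 | 107520.00
web | 8120.00 | 105.00 | 177.00 | 852600.00 | 1437240.00
top flange | 1440.00 | 105.00 | 328.00 | 151200.00 | 472320.00
Σ | 16280.00 |  |  | 1709400.00 | 2017080.00
X̄ = 1709400.00 / 16280.00 = 105.00 in
Ȳ = 2017080.00 / 16280.00 = 123.90 in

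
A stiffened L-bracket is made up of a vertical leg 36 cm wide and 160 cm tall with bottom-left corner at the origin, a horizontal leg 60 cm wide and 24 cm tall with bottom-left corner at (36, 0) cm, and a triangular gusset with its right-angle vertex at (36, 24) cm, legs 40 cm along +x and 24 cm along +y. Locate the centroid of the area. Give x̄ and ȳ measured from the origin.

x̄ = 28.96 cm, ȳ = 64.25 cm

vertical leg: A = 36 × 160 = 5760.00, centroid at (18.00, 80.00).
horizontal leg: A = 60 × 24 = 1440.00, centroid at (66.00, 12.00).
gusset: A = ½·40·24 = 480.00, centroid at (49.33, 32.00).
ΣA = 7680.00 cm², ΣAx̄ = 222400.00 cm³, ΣAȳ = 493440.00 cm³.
x̄ = 222400.00/7680.00 = 28.96 cm; ȳ = 493440.00/7680.00 = 64.25 cm.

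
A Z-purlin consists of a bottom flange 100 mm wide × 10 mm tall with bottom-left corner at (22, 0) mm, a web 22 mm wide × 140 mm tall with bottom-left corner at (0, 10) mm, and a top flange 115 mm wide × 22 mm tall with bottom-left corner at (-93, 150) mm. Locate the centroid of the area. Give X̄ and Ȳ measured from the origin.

bottom flange: A = 100 × 10 = 1000.00, centroid at (72.00, 5.00).
web: A = 22 × 140 = 3080.00, centroid at (11.00, 80.00).
top flange: A = 115 × 22 = 2530.00, centroid at (-35.50, 161.00).
ΣA = 6610.00 mm²
ΣAX̄ = (1000.00)(72.00) + (3080.00)(11.00) + (2530.00)(-35.50) = 16065.00 mm³
ΣAȲ = (1000.00)(5.00) + (3080.00)(80.00) + (2530.00)(161.00) = 658730.00 mm³
X̄ = 16065.00 / 6610.00 = 2.43 mm
Ȳ = 658730.00 / 6610.00 = 99.66 mm

X̄ = 2.43 mm, Ȳ = 99.66 mm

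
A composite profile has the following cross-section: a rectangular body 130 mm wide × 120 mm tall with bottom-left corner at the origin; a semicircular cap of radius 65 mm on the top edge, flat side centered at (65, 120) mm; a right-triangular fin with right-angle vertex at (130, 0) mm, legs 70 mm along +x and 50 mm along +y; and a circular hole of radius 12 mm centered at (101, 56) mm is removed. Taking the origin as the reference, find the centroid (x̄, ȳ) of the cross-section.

Part | A | x̄ᵢ | ȳᵢ | A·x̄ᵢ | A·ȳᵢ
rectangular body | 15600.00 | 65.00 | 60.00 | 1014000.00 | 936000.00
semicircular top | 6636.61 | 65.00 | 147.59 | 431379.94 | 979477.07
triangular fin | 1750.00 | 153.33 | 16.67 | 268333.33 | 29166.67
hole | -452.39 | 101.00 | 56.00 | -45691.32 | -25333.80
Σ | 23534.23 |  |  | 1668021.95 | 1919309.93
x̄ = 1668021.95 / 23534.23 = 70.88 mm
ȳ = 1919309.93 / 23534.23 = 81.55 mm

x̄ = 70.88 mm, ȳ = 81.55 mm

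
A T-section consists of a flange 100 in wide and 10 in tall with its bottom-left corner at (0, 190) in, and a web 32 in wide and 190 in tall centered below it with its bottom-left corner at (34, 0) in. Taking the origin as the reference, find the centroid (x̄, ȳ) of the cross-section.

x̄ = 50.00 in, ȳ = 109.12 in

web: A = 32 × 190 = 6080.00, centroid at (50.00, 95.00).
flange: A = 100 × 10 = 1000.00, centroid at (50.00, 195.00).
ΣA = 7080.00 in²
ΣAx̄ = (6080.00)(50.00) + (1000.00)(50.00) = 354000.00 in³
ΣAȳ = (6080.00)(95.00) + (1000.00)(195.00) = 772600.00 in³
x̄ = 354000.00 / 7080.00 = 50.00 in
ȳ = 772600.00 / 7080.00 = 109.12 in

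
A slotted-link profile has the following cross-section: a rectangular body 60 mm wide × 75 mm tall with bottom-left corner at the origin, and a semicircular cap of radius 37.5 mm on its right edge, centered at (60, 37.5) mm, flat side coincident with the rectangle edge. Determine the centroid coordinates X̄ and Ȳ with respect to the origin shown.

rectangular body: A = 60 × 75 = 4500.00, centroid at (30.00, 37.50).
semicircular end: A = ½π·37.5² = 2208.93, centroid at (75.92, 37.50).
ΣA = 6708.93 mm²
ΣAX̄ = (4500.00)(30.00) + (2208.93)(75.92) = 302692.19 mm³
ΣAȲ = (4500.00)(37.50) + (2208.93)(37.50) = 251584.96 mm³
X̄ = 302692.19 / 6708.93 = 45.12 mm
Ȳ = 251584.96 / 6708.93 = 37.50 mm

X̄ = 45.12 mm, Ȳ = 37.50 mm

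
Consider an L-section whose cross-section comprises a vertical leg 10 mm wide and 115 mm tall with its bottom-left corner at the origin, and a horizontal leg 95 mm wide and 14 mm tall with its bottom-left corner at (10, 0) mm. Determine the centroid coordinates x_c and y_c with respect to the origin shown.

vertical leg: A = 10 × 115 = 1150.00, centroid at (5.00, 57.50).
horizontal leg: A = 95 × 14 = 1330.00, centroid at (57.50, 7.00).
ΣA = 2480.00 mm²
ΣAx_c = (1150.00)(5.00) + (1330.00)(57.50) = 82225.00 mm³
ΣAy_c = (1150.00)(57.50) + (1330.00)(7.00) = 75435.00 mm³
x_c = 82225.00 / 2480.00 = 33.16 mm
y_c = 75435.00 / 2480.00 = 30.42 mm

x_c = 33.16 mm, y_c = 30.42 mm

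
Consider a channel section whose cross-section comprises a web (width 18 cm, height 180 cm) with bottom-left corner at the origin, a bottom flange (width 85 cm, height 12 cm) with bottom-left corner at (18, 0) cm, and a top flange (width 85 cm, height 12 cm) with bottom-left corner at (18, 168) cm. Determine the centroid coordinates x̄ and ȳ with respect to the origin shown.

web: A = 18 × 180 = 3240.00, centroid at (9.00, 90.00).
bottom flange: A = 85 × 12 = 1020.00, centroid at (60.50, 6.00).
top flange: A = 85 × 12 = 1020.00, centroid at (60.50, 174.00).
ΣA = 5280.00 cm²
ΣAx̄ = (3240.00)(9.00) + (1020.00)(60.50) + (1020.00)(60.50) = 152580.00 cm³
ΣAȳ = (3240.00)(90.00) + (1020.00)(6.00) + (1020.00)(174.00) = 475200.00 cm³
x̄ = 152580.00 / 5280.00 = 28.90 cm
ȳ = 475200.00 / 5280.00 = 90.00 cm

x̄ = 28.90 cm, ȳ = 90.00 cm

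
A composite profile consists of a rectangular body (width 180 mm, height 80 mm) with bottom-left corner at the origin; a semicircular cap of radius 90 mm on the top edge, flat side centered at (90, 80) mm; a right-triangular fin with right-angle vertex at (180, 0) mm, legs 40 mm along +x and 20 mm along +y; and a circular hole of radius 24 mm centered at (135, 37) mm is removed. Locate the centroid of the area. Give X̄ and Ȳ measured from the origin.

X̄ = 88.44 mm, Ȳ = 78.39 mm

Part | A | x̄ᵢ | ȳᵢ | A·x̄ᵢ | A·ȳᵢ
rectangular body | 14400.00 | 90.00 | 40.00 | 1296000.00 | 576000.00
semicircular top | 12723.45 | 90.00 | 118.20 | 1145110.52 | 1503876.02
triangular fin | 400.00 | 193.33 | 6.67 | 77333.33 | 2666.67
hole | -1809.56 | 135.00 | 37.00 | -244290.24 | -66953.62
Σ | 25713.89 |  |  | 2274153.61 | 2015589.06
X̄ = 2274153.61 / 25713.89 = 88.44 mm
Ȳ = 2015589.06 / 25713.89 = 78.39 mm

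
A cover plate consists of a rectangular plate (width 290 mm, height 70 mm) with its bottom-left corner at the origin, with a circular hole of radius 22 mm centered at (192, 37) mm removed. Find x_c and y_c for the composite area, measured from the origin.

plate: A = 290 × 70 = 20300.00, centroid at (145.00, 35.00).
hole: A = −π·22² = -1520.53, centroid at (192.00, 37.00).
ΣA = 18779.47 mm²
ΣAx_c = (20300.00)(145.00) + (-1520.53)(192.00) = 2651558.08 mm³
ΣAy_c = (20300.00)(35.00) + (-1520.53)(37.00) = 654240.36 mm³
x_c = 2651558.08 / 18779.47 = 141.19 mm
y_c = 654240.36 / 18779.47 = 34.84 mm

x_c = 141.19 mm, y_c = 34.84 mm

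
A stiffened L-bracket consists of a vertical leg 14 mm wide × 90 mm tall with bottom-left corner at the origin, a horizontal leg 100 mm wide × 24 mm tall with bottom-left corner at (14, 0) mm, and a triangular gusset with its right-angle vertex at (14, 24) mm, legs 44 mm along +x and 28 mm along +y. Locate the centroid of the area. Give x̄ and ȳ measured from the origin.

vertical leg: A = 14 × 90 = 1260.00, centroid at (7.00, 45.00).
horizontal leg: A = 100 × 24 = 2400.00, centroid at (64.00, 12.00).
gusset: A = ½·44·28 = 616.00, centroid at (28.67, 33.33).
ΣA = 4276.00 mm²
ΣAx̄ = (1260.00)(7.00) + (2400.00)(64.00) + (616.00)(28.67) = 180078.67 mm³
ΣAȳ = (1260.00)(45.00) + (2400.00)(12.00) + (616.00)(33.33) = 106033.33 mm³
x̄ = 180078.67 / 4276.00 = 42.11 mm
ȳ = 106033.33 / 4276.00 = 24.80 mm

x̄ = 42.11 mm, ȳ = 24.80 mm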